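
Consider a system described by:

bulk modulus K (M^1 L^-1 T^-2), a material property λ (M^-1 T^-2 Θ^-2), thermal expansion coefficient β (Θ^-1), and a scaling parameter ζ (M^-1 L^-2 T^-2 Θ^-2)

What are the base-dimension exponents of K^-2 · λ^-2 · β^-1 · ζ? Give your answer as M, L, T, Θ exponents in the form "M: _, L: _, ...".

Collect each base-dimension exponent across the product:
  M: −2·(1) − 2·(-1) − (0) + (-1) = -1
  L: −2·(-1) − 2·(0) − (0) + (-2) = 0
  T: −2·(-2) − 2·(-2) − (0) + (-2) = 6
  Θ: −2·(0) − 2·(-2) − (-1) + (-2) = 3
So the dimensions are [M⁻¹ T⁶ Θ³].

M: -1, L: 0, T: 6, Θ: 3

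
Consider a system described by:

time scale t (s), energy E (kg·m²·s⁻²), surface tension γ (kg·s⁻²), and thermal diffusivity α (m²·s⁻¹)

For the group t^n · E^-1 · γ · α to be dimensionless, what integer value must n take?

1

Balance the T exponent: (1)·n from t, plus −(-2) + (-2) + (-1) = -1 from the rest, must sum to zero.
n − 1 = 0, so n = 1.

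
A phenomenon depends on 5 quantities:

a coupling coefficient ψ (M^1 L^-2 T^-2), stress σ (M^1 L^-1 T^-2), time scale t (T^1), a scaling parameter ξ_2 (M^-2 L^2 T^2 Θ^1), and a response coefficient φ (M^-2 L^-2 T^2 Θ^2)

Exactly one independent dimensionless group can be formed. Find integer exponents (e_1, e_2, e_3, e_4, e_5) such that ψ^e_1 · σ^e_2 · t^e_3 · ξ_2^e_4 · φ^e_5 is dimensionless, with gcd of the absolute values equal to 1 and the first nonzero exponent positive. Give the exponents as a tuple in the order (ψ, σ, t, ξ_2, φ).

(4, -2, 2, 2, -1)

M: e_1·(1) + e_2·(1) + e_3·(0) + e_4·(-2) + e_5·(-2) = 0
L: e_1·(-2) + e_2·(-1) + e_3·(0) + e_4·(2) + e_5·(-2) = 0
T: e_1·(-2) + e_2·(-2) + e_3·(1) + e_4·(2) + e_5·(2) = 0
Θ: e_1·(0) + e_2·(0) + e_3·(0) + e_4·(1) + e_5·(2) = 0
Solving this homogeneous linear system for the smallest-integer solution (first nonzero entry positive) gives (4, -2, 2, 2, -1).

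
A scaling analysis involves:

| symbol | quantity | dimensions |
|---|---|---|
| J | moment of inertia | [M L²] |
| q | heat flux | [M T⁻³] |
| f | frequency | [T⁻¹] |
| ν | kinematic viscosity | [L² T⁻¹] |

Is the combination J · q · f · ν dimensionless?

Sum the exponent of each base dimension across the product:
  M: [J]_M + [q]_M + [f]_M + [ν]_M = (1) + (1) + (0) + (0) = 2
  L: [J]_L + [q]_L + [f]_L + [ν]_L = (2) + (0) + (0) + (2) = 4
  T: [J]_T + [q]_T + [f]_T + [ν]_T = (0) + (-3) + (-1) + (-1) = -5
Net dimensions [M² L⁴ T⁻⁵] ≠ [1] — not dimensionless.

no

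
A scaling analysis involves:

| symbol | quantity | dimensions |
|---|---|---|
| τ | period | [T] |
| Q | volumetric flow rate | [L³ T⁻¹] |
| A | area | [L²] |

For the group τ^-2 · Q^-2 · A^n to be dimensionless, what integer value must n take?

3

Balance the L exponent: (2)·n from A, plus −2·(0) − 2·(3) = -6 from the rest, must sum to zero.
2n − 6 = 0, so n = 3.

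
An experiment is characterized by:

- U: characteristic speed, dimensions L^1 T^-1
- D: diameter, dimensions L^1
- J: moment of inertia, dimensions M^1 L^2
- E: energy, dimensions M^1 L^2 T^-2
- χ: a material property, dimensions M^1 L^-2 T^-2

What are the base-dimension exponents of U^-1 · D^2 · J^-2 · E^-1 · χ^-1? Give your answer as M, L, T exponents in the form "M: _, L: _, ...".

Collect each base-dimension exponent across the product:
  M: −(0) + 2·(0) − 2·(1) − (1) − (1) = -4
  L: −(1) + 2·(1) − 2·(2) − (2) − (-2) = -3
  T: −(-1) + 2·(0) − 2·(0) − (-2) − (-2) = 5
So the dimensions are [M⁻⁴ L⁻³ T⁵].

M: -4, L: -3, T: 5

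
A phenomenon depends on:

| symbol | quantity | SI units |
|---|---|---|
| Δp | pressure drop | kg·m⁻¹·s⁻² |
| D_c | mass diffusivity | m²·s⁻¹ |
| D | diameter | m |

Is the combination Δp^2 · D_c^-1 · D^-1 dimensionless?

Sum the exponent of each base dimension across the product:
  M: 2·[Δp]_M − [D_c]_M − [D]_M = 2·(1) − (0) − (0) = 2
  L: 2·[Δp]_L − [D_c]_L − [D]_L = 2·(-1) − (2) − (1) = -5
  T: 2·[Δp]_T − [D_c]_T − [D]_T = 2·(-2) − (-1) − (0) = -3
Net dimensions [M² L⁻⁵ T⁻³] ≠ [1] — not dimensionless.

no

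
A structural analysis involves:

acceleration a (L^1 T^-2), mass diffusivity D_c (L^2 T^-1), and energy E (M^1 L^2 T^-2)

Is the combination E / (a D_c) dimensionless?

Sum the exponent of each base dimension across the product:
  M: −[a]_M − [D_c]_M + [E]_M = −(0) − (0) + (1) = 1
  L: −[a]_L − [D_c]_L + [E]_L = −(1) − (2) + (2) = -1
  T: −[a]_T − [D_c]_T + [E]_T = −(-2) − (-1) + (-2) = 1
Net dimensions [M L⁻¹ T] ≠ [1] — not dimensionless.

no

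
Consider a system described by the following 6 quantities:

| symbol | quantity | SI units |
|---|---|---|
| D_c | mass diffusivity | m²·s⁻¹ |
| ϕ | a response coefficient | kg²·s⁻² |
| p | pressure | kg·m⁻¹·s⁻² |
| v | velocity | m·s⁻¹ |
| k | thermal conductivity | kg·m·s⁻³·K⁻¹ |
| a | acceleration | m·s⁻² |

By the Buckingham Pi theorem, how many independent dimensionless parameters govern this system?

2

There are 6 variables and 4 base dimensions (M, L, T, Θ).
The dimension matrix has rank 4.
Independent dimensionless groups: 6 − 4 = 2.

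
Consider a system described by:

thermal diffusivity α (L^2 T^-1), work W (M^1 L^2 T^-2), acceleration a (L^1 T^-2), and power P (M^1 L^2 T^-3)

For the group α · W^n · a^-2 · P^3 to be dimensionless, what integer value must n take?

-3

Balance the M exponent: (1)·n from W, plus (0) − 2·(0) + 3·(1) = 3 from the rest, must sum to zero.
n + 3 = 0, so n = -3.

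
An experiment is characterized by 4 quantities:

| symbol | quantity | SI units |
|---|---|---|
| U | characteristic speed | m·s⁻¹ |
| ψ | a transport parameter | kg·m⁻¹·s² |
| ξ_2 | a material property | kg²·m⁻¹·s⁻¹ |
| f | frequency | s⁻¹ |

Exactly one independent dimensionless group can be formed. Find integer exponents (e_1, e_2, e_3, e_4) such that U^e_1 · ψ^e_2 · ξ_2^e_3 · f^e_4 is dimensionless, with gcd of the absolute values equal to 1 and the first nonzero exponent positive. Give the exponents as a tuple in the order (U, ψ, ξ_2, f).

M: e_1·(0) + e_2·(1) + e_3·(2) + e_4·(0) = 0
L: e_1·(1) + e_2·(-1) + e_3·(-1) + e_4·(0) = 0
T: e_1·(-1) + e_2·(2) + e_3·(-1) + e_4·(-1) = 0
Solving this homogeneous linear system for the smallest-integer solution (first nonzero entry positive) gives (1, 2, -1, 4).

(1, 2, -1, 4)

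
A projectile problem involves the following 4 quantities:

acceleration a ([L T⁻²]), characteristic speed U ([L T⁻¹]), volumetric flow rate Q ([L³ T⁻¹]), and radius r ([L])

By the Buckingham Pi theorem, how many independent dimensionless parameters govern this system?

2

There are 4 variables and 2 base dimensions (L, T).
The dimension matrix has rank 2.
Independent dimensionless groups: 4 − 2 = 2.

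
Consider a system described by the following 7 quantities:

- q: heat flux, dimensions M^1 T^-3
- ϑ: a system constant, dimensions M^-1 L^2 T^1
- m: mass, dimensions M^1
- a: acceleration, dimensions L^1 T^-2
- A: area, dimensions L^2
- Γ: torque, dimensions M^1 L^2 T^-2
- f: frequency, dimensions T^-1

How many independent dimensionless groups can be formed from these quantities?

There are 7 variables and 3 base dimensions (M, L, T).
The dimension matrix has rank 3.
Independent dimensionless groups: 7 − 3 = 4.

4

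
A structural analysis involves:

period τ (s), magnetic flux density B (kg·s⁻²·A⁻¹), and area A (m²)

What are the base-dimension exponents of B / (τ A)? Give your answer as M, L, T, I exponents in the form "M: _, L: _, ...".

Collect each base-dimension exponent across the product:
  M: −(0) + (1) − (0) = 1
  L: −(0) + (0) − (2) = -2
  T: −(1) + (-2) − (0) = -3
  I: −(0) + (-1) − (0) = -1
So the dimensions are [M L⁻² T⁻³ I⁻¹].

M: 1, L: -2, T: -3, I: -1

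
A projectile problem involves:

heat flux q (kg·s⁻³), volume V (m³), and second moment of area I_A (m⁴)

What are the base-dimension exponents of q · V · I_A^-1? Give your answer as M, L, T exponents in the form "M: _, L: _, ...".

M: 1, L: -1, T: -3

Collect each base-dimension exponent across the product:
  M: (1) + (0) − (0) = 1
  L: (0) + (3) − (4) = -1
  T: (-3) + (0) − (0) = -3
So the dimensions are [M L⁻¹ T⁻³].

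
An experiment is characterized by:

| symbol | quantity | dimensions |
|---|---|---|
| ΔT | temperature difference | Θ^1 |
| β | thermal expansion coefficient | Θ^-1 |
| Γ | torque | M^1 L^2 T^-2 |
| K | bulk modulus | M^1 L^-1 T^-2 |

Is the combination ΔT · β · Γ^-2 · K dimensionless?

no

Sum the exponent of each base dimension across the product:
  M: [ΔT]_M + [β]_M − 2·[Γ]_M + [K]_M = (0) + (0) − 2·(1) + (1) = -1
  L: [ΔT]_L + [β]_L − 2·[Γ]_L + [K]_L = (0) + (0) − 2·(2) + (-1) = -5
  T: [ΔT]_T + [β]_T − 2·[Γ]_T + [K]_T = (0) + (0) − 2·(-2) + (-2) = 2
  Θ: [ΔT]_Θ + [β]_Θ − 2·[Γ]_Θ + [K]_Θ = (1) + (-1) − 2·(0) + (0) = 0
Net dimensions [M⁻¹ L⁻⁵ T²] ≠ [1] — not dimensionless.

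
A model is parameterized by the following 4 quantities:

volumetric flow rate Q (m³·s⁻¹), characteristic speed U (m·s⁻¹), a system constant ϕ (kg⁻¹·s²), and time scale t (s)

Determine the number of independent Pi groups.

1

There are 4 variables and 3 base dimensions (M, L, T).
The dimension matrix has rank 3.
Independent dimensionless groups: 4 − 3 = 1.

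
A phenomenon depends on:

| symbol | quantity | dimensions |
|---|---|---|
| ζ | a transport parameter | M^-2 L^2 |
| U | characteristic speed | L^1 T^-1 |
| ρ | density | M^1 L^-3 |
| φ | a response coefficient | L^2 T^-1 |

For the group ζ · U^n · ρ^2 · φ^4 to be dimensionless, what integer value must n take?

-4

Balance the L exponent: (1)·n from U, plus (2) + 2·(-3) + 4·(2) = 4 from the rest, must sum to zero.
n + 4 = 0, so n = -4.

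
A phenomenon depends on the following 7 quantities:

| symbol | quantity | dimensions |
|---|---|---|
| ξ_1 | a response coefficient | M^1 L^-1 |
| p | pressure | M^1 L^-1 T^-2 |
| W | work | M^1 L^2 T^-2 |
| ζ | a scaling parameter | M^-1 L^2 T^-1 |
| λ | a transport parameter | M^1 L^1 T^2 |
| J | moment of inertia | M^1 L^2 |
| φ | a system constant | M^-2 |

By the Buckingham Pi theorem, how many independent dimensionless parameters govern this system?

4

There are 7 variables and 3 base dimensions (M, L, T).
The dimension matrix has rank 3.
Independent dimensionless groups: 7 − 3 = 4.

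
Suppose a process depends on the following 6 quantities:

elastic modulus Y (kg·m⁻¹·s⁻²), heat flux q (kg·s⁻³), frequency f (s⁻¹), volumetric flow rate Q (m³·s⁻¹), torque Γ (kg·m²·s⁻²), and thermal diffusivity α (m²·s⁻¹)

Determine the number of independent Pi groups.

3

There are 6 variables and 3 base dimensions (M, L, T).
The dimension matrix has rank 3.
Independent dimensionless groups: 6 − 3 = 3.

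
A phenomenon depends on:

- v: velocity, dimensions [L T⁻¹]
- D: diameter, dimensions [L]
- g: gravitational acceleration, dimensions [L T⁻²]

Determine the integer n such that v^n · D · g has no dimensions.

-2

Balance the L exponent: (1)·n from v, plus (1) + (1) = 2 from the rest, must sum to zero.
n + 2 = 0, so n = -2.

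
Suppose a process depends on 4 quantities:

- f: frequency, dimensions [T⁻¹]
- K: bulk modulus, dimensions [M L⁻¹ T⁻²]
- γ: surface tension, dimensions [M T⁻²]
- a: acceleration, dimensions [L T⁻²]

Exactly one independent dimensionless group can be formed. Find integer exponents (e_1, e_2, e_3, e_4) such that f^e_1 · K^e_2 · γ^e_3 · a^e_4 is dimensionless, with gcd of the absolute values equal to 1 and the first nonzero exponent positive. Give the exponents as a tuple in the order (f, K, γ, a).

(2, -1, 1, -1)

M: e_1·(0) + e_2·(1) + e_3·(1) + e_4·(0) = 0
L: e_1·(0) + e_2·(-1) + e_3·(0) + e_4·(1) = 0
T: e_1·(-1) + e_2·(-2) + e_3·(-2) + e_4·(-2) = 0
Solving this homogeneous linear system for the smallest-integer solution (first nonzero entry positive) gives (2, -1, 1, -1).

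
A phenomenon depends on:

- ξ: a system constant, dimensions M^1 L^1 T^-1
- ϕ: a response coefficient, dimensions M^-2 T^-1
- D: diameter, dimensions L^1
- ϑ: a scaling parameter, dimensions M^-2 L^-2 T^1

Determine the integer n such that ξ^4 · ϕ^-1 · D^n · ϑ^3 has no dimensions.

2

Balance the L exponent: (1)·n from D, plus 4·(1) − (0) + 3·(-2) = -2 from the rest, must sum to zero.
n − 2 = 0, so n = 2.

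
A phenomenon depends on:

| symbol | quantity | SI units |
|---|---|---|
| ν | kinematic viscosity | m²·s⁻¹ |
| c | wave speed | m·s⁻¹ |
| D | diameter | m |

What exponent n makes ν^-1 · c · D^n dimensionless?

1

Balance the L exponent: (1)·n from D, plus −(2) + (1) = -1 from the rest, must sum to zero.
n − 1 = 0, so n = 1.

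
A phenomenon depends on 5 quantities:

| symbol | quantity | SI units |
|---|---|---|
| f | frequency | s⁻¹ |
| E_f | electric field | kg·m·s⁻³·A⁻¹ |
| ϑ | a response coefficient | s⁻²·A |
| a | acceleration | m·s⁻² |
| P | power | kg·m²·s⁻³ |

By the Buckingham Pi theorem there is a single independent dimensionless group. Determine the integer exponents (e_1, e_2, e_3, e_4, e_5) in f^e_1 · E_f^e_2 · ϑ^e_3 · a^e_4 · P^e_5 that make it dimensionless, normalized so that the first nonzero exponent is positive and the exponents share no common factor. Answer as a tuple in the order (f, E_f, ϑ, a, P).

M: e_1·(0) + e_2·(1) + e_3·(0) + e_4·(0) + e_5·(1) = 0
L: e_1·(0) + e_2·(1) + e_3·(0) + e_4·(1) + e_5·(2) = 0
T: e_1·(-1) + e_2·(-3) + e_3·(-2) + e_4·(-2) + e_5·(-3) = 0
I: e_1·(0) + e_2·(-1) + e_3·(1) + e_4·(0) + e_5·(0) = 0
Solving this homogeneous linear system for the smallest-integer solution (first nonzero entry positive) gives (4, -1, -1, -1, 1).

(4, -1, -1, -1, 1)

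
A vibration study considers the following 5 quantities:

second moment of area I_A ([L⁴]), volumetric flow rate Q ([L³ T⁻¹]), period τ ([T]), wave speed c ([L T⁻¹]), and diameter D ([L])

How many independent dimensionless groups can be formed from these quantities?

There are 5 variables and 2 base dimensions (L, T).
The dimension matrix has rank 2.
Independent dimensionless groups: 5 − 2 = 3.

3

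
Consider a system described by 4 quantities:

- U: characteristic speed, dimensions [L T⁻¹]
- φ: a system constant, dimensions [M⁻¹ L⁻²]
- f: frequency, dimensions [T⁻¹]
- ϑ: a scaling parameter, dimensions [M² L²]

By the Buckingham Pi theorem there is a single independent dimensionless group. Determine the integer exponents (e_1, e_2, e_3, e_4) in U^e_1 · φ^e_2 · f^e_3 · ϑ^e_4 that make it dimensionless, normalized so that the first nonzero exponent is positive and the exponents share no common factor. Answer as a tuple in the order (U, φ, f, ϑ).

(2, 2, -2, 1)

M: e_1·(0) + e_2·(-1) + e_3·(0) + e_4·(2) = 0
L: e_1·(1) + e_2·(-2) + e_3·(0) + e_4·(2) = 0
T: e_1·(-1) + e_2·(0) + e_3·(-1) + e_4·(0) = 0
Solving this homogeneous linear system for the smallest-integer solution (first nonzero entry positive) gives (2, 2, -2, 1).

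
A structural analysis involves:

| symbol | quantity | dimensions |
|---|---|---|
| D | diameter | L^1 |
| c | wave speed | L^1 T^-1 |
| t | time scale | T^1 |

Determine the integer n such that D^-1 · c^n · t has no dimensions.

Balance the L exponent: (1)·n from c, plus −(1) + (0) = -1 from the rest, must sum to zero.
n − 1 = 0, so n = 1.

1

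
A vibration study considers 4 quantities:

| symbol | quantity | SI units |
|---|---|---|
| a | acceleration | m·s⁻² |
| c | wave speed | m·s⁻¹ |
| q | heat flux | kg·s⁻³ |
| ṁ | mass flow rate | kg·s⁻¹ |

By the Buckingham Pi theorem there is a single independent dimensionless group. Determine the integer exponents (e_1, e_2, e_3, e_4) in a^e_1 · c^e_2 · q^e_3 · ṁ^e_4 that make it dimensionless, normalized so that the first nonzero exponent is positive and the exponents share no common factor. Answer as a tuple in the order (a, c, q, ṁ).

M: e_1·(0) + e_2·(0) + e_3·(1) + e_4·(1) = 0
L: e_1·(1) + e_2·(1) + e_3·(0) + e_4·(0) = 0
T: e_1·(-2) + e_2·(-1) + e_3·(-3) + e_4·(-1) = 0
Solving this homogeneous linear system for the smallest-integer solution (first nonzero entry positive) gives (2, -2, -1, 1).

(2, -2, -1, 1)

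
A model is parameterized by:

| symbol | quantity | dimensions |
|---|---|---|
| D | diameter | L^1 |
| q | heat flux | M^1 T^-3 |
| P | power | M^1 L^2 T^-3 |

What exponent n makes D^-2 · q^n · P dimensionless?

-1

Balance the M exponent: (1)·n from q, plus −2·(0) + (1) = 1 from the rest, must sum to zero.
n + 1 = 0, so n = -1.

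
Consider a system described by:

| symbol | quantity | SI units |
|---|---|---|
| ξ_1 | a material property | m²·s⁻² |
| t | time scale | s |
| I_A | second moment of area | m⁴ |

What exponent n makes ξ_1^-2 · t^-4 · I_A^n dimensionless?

Balance the L exponent: (4)·n from I_A, plus −2·(2) − 4·(0) = -4 from the rest, must sum to zero.
4n − 4 = 0, so n = 1.

1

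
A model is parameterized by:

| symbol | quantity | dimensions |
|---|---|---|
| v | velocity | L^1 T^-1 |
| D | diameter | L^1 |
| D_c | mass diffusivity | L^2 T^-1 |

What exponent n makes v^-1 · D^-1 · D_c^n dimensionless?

1

Balance the L exponent: (2)·n from D_c, plus −(1) − (1) = -2 from the rest, must sum to zero.
2n − 2 = 0, so n = 1.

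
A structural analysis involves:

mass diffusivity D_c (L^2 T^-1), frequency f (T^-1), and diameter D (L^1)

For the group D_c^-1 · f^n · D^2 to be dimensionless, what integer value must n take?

1

Balance the T exponent: (-1)·n from f, plus −(-1) + 2·(0) = 1 from the rest, must sum to zero.
−n + 1 = 0, so n = 1.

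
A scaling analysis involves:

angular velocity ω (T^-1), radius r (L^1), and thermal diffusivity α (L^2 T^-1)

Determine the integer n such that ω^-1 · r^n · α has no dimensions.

-2

Balance the L exponent: (1)·n from r, plus −(0) + (2) = 2 from the rest, must sum to zero.
n + 2 = 0, so n = -2.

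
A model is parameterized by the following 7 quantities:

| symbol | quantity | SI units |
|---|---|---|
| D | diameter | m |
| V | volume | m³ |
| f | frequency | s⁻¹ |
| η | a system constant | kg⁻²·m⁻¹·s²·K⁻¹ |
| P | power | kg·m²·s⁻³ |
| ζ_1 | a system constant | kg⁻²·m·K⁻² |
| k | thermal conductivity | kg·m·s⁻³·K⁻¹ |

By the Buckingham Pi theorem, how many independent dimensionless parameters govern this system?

3

There are 7 variables and 4 base dimensions (M, L, T, Θ).
The dimension matrix has rank 4.
Independent dimensionless groups: 7 − 4 = 3.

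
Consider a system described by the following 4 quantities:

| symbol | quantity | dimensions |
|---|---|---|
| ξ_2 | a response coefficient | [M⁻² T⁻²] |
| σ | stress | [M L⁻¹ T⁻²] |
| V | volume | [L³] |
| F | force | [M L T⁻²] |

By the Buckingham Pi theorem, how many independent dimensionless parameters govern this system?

1

There are 4 variables and 3 base dimensions (M, L, T).
The dimension matrix has rank 3.
Independent dimensionless groups: 4 − 3 = 1.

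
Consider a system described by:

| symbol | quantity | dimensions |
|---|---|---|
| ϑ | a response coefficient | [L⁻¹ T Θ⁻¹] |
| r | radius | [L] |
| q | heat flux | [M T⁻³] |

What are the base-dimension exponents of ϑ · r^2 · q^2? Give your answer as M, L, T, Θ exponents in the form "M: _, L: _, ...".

Collect each base-dimension exponent across the product:
  M: (0) + 2·(0) + 2·(1) = 2
  L: (-1) + 2·(1) + 2·(0) = 1
  T: (1) + 2·(0) + 2·(-3) = -5
  Θ: (-1) + 2·(0) + 2·(0) = -1
So the dimensions are [M² L T⁻⁵ Θ⁻¹].

M: 2, L: 1, T: -5, Θ: -1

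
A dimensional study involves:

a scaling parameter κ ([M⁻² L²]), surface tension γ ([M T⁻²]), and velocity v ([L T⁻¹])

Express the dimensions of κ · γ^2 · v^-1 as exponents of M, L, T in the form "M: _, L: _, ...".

Collect each base-dimension exponent across the product:
  M: (-2) + 2·(1) − (0) = 0
  L: (2) + 2·(0) − (1) = 1
  T: (0) + 2·(-2) − (-1) = -3
So the dimensions are [L T⁻³].

M: 0, L: 1, T: -3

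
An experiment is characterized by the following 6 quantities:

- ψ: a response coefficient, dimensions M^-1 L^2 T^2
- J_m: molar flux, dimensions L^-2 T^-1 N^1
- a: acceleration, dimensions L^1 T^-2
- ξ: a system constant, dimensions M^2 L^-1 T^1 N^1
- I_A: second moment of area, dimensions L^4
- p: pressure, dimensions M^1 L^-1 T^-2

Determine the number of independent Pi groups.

2

There are 6 variables and 4 base dimensions (M, L, T, N).
The dimension matrix has rank 4.
Independent dimensionless groups: 6 − 4 = 2.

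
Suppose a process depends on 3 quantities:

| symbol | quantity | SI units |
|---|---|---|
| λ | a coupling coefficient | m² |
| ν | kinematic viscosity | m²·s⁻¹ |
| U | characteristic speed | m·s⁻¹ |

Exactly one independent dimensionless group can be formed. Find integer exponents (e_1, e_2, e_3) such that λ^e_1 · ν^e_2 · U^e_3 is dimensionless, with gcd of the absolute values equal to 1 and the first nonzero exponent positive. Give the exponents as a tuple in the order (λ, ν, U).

(1, -2, 2)

L: e_1·(2) + e_2·(2) + e_3·(1) = 0
T: e_1·(0) + e_2·(-1) + e_3·(-1) = 0
Solving this homogeneous linear system for the smallest-integer solution (first nonzero entry positive) gives (1, -2, 2).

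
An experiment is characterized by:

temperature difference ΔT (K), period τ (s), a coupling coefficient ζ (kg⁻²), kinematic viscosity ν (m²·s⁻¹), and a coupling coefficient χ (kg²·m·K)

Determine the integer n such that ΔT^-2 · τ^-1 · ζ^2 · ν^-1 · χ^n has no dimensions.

2

Balance the M exponent: (2)·n from χ, plus −2·(0) − (0) + 2·(-2) − (0) = -4 from the rest, must sum to zero.
2n − 4 = 0, so n = 2.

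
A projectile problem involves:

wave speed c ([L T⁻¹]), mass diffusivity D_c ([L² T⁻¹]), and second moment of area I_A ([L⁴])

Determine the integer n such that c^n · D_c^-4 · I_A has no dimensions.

4

Balance the L exponent: (1)·n from c, plus −4·(2) + (4) = -4 from the rest, must sum to zero.
n − 4 = 0, so n = 4.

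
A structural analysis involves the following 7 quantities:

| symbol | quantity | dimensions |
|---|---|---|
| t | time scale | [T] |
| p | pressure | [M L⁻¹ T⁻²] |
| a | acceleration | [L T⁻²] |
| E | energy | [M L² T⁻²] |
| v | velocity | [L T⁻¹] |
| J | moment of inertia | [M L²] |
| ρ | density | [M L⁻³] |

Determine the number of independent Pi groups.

There are 7 variables and 3 base dimensions (M, L, T).
The dimension matrix has rank 3.
Independent dimensionless groups: 7 − 3 = 4.

4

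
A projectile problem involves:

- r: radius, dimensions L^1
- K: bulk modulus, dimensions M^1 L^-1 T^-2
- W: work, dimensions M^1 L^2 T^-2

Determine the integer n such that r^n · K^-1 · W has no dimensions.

-3

Balance the L exponent: (1)·n from r, plus −(-1) + (2) = 3 from the rest, must sum to zero.
n + 3 = 0, so n = -3.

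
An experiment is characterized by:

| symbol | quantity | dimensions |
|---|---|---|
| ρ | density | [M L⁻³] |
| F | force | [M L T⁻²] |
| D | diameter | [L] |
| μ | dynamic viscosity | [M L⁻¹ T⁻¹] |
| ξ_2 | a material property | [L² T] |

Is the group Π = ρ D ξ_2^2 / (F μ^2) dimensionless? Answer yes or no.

Sum the exponent of each base dimension across the product:
  M: [ρ]_M − [F]_M + [D]_M − 2·[μ]_M + 2·[ξ_2]_M = (1) − (1) + (0) − 2·(1) + 2·(0) = -2
  L: [ρ]_L − [F]_L + [D]_L − 2·[μ]_L + 2·[ξ_2]_L = (-3) − (1) + (1) − 2·(-1) + 2·(2) = 3
  T: [ρ]_T − [F]_T + [D]_T − 2·[μ]_T + 2·[ξ_2]_T = (0) − (-2) + (0) − 2·(-1) + 2·(1) = 6
Net dimensions [M⁻² L³ T⁶] ≠ [1] — not dimensionless.

no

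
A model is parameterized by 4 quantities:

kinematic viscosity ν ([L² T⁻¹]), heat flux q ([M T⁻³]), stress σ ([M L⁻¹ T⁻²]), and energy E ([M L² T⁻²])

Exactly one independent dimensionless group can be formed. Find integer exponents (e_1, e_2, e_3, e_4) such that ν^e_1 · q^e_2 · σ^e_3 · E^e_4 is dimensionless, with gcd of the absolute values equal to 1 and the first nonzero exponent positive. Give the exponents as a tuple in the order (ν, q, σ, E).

M: e_1·(0) + e_2·(1) + e_3·(1) + e_4·(1) = 0
L: e_1·(2) + e_2·(0) + e_3·(-1) + e_4·(2) = 0
T: e_1·(-1) + e_2·(-3) + e_3·(-2) + e_4·(-2) = 0
Solving this homogeneous linear system for the smallest-integer solution (first nonzero entry positive) gives (3, -3, 4, -1).

(3, -3, 4, -1)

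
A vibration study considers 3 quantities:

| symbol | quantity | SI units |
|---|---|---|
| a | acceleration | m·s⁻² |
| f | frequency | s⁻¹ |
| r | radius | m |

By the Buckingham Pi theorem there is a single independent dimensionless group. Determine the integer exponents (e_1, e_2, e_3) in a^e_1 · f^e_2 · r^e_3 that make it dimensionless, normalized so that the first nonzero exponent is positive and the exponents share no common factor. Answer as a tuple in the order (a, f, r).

L: e_1·(1) + e_2·(0) + e_3·(1) = 0
T: e_1·(-2) + e_2·(-1) + e_3·(0) = 0
Solving this homogeneous linear system for the smallest-integer solution (first nonzero entry positive) gives (1, -2, -1).

(1, -2, -1)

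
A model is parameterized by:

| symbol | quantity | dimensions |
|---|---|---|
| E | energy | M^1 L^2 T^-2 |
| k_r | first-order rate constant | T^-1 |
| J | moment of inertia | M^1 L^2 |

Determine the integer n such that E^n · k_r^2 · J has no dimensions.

-1

Balance the M exponent: (1)·n from E, plus 2·(0) + (1) = 1 from the rest, must sum to zero.
n + 1 = 0, so n = -1.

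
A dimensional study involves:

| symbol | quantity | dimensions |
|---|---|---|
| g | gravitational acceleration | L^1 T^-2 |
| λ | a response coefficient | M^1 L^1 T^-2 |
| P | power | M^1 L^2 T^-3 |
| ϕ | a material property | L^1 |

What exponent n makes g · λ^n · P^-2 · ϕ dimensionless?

2

Balance the M exponent: (1)·n from λ, plus (0) − 2·(1) + (0) = -2 from the rest, must sum to zero.
n − 2 = 0, so n = 2.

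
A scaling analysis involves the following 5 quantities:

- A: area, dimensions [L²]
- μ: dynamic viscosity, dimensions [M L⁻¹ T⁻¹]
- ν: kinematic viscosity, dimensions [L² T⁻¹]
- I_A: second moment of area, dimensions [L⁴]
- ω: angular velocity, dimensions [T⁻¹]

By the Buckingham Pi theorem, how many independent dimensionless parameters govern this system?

2

There are 5 variables and 3 base dimensions (M, L, T).
The dimension matrix has rank 3.
Independent dimensionless groups: 5 − 3 = 2.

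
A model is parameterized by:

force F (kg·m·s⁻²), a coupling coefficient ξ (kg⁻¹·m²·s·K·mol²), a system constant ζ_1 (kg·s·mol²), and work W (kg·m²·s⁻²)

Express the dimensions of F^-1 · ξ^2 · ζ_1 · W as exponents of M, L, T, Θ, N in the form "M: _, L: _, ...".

Collect each base-dimension exponent across the product:
  M: −(1) + 2·(-1) + (1) + (1) = -1
  L: −(1) + 2·(2) + (0) + (2) = 5
  T: −(-2) + 2·(1) + (1) + (-2) = 3
  Θ: −(0) + 2·(1) + (0) + (0) = 2
  N: −(0) + 2·(2) + (2) + (0) = 6
So the dimensions are [M⁻¹ L⁵ T³ Θ² N⁶].

M: -1, L: 5, T: 3, Θ: 2, N: 6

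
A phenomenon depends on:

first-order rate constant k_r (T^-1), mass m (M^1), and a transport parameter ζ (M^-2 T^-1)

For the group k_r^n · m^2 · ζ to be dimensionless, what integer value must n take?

-1

Balance the T exponent: (-1)·n from k_r, plus 2·(0) + (-1) = -1 from the rest, must sum to zero.
−n − 1 = 0, so n = -1.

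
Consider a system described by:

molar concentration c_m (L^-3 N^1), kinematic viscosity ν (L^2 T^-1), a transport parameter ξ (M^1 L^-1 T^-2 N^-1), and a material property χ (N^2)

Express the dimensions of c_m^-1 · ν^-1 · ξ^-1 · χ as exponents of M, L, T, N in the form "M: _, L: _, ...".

Collect each base-dimension exponent across the product:
  M: −(0) − (0) − (1) + (0) = -1
  L: −(-3) − (2) − (-1) + (0) = 2
  T: −(0) − (-1) − (-2) + (0) = 3
  N: −(1) − (0) − (-1) + (2) = 2
So the dimensions are [M⁻¹ L² T³ N²].

M: -1, L: 2, T: 3, N: 2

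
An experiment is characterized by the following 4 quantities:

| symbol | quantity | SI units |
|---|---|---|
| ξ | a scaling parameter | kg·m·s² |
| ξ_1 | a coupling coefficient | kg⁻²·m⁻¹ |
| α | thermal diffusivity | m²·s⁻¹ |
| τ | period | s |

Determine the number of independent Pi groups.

There are 4 variables and 3 base dimensions (M, L, T).
The dimension matrix has rank 3.
Independent dimensionless groups: 4 − 3 = 1.

1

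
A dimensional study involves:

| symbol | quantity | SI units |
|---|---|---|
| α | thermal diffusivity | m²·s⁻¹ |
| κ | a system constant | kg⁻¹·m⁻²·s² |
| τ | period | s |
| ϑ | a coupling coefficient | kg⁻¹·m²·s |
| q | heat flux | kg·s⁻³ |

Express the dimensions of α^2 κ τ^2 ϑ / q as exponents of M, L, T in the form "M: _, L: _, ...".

M: -3, L: 4, T: 6

Collect each base-dimension exponent across the product:
  M: 2·(0) + (-1) + 2·(0) + (-1) − (1) = -3
  L: 2·(2) + (-2) + 2·(0) + (2) − (0) = 4
  T: 2·(-1) + (2) + 2·(1) + (1) − (-3) = 6
So the dimensions are [M⁻³ L⁴ T⁶].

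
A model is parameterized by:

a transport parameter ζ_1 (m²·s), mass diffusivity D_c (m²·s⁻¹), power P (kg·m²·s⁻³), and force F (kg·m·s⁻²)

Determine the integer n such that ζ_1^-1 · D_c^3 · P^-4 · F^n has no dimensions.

4

Balance the M exponent: (1)·n from F, plus −(0) + 3·(0) − 4·(1) = -4 from the rest, must sum to zero.
n − 4 = 0, so n = 4.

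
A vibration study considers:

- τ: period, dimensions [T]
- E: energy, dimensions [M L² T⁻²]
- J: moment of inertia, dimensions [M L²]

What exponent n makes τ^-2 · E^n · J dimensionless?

-1

Balance the M exponent: (1)·n from E, plus −2·(0) + (1) = 1 from the rest, must sum to zero.
n + 1 = 0, so n = -1.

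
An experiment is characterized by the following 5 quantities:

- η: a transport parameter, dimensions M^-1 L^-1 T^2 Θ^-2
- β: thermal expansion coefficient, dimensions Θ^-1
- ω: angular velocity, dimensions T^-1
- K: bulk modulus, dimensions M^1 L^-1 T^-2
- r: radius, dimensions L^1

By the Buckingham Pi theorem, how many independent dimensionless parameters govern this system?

1

There are 5 variables and 4 base dimensions (M, L, T, Θ).
The dimension matrix has rank 4.
Independent dimensionless groups: 5 − 4 = 1.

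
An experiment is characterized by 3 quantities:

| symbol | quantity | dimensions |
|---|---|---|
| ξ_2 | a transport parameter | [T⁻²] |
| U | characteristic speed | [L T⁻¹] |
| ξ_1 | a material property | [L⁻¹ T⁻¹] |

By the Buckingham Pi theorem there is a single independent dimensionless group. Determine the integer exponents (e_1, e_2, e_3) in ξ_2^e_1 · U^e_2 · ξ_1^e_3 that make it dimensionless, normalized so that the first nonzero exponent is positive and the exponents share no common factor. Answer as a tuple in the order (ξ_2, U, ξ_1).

L: e_1·(0) + e_2·(1) + e_3·(-1) = 0
T: e_1·(-2) + e_2·(-1) + e_3·(-1) = 0
Solving this homogeneous linear system for the smallest-integer solution (first nonzero entry positive) gives (1, -1, -1).

(1, -1, -1)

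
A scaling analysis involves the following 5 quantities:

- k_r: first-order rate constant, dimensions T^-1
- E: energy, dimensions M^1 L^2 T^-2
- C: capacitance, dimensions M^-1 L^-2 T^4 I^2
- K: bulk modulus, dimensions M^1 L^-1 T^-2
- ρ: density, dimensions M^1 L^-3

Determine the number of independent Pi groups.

There are 5 variables and 4 base dimensions (M, L, T, I).
The dimension matrix has rank 4.
Independent dimensionless groups: 5 − 4 = 1.

1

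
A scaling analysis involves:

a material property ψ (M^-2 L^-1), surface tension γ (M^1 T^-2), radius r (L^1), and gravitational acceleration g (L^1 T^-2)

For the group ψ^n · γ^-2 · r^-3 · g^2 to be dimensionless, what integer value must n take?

Balance the M exponent: (-2)·n from ψ, plus −2·(1) − 3·(0) + 2·(0) = -2 from the rest, must sum to zero.
-2n − 2 = 0, so n = -1.

-1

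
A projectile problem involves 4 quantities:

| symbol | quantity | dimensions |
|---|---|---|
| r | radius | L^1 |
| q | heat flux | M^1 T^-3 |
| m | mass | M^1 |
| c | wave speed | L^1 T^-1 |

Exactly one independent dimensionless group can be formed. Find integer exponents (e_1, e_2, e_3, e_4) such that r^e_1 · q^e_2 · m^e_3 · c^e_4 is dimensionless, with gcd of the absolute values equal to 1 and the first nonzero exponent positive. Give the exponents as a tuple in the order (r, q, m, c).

M: e_1·(0) + e_2·(1) + e_3·(1) + e_4·(0) = 0
L: e_1·(1) + e_2·(0) + e_3·(0) + e_4·(1) = 0
T: e_1·(0) + e_2·(-3) + e_3·(0) + e_4·(-1) = 0
Solving this homogeneous linear system for the smallest-integer solution (first nonzero entry positive) gives (3, 1, -1, -3).

(3, 1, -1, -3)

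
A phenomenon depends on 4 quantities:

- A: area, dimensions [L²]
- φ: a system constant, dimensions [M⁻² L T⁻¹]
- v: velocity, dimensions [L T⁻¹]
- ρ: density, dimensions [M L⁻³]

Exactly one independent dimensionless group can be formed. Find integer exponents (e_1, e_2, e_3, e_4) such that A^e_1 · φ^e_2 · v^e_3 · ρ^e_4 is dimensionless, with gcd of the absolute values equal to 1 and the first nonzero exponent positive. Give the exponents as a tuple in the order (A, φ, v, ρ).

M: e_1·(0) + e_2·(-2) + e_3·(0) + e_4·(1) = 0
L: e_1·(2) + e_2·(1) + e_3·(1) + e_4·(-3) = 0
T: e_1·(0) + e_2·(-1) + e_3·(-1) + e_4·(0) = 0
Solving this homogeneous linear system for the smallest-integer solution (first nonzero entry positive) gives (3, 1, -1, 2).

(3, 1, -1, 2)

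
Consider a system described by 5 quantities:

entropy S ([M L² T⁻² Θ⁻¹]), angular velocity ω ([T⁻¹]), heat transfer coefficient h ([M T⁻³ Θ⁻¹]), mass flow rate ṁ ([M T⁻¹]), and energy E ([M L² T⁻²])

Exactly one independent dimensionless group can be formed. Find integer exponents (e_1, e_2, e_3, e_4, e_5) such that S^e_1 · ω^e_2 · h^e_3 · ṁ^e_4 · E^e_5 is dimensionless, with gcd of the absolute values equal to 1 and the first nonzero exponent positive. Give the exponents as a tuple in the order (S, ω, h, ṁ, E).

(1, 2, -1, 1, -1)

M: e_1·(1) + e_2·(0) + e_3·(1) + e_4·(1) + e_5·(1) = 0
L: e_1·(2) + e_2·(0) + e_3·(0) + e_4·(0) + e_5·(2) = 0
T: e_1·(-2) + e_2·(-1) + e_3·(-3) + e_4·(-1) + e_5·(-2) = 0
Θ: e_1·(-1) + e_2·(0) + e_3·(-1) + e_4·(0) + e_5·(0) = 0
Solving this homogeneous linear system for the smallest-integer solution (first nonzero entry positive) gives (1, 2, -1, 1, -1).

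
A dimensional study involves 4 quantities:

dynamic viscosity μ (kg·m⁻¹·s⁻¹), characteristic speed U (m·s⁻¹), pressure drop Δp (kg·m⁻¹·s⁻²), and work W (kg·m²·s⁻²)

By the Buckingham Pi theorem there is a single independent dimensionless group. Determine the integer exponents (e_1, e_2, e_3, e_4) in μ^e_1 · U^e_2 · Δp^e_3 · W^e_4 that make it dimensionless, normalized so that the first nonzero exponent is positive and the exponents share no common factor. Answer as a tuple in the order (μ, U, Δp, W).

M: e_1·(1) + e_2·(0) + e_3·(1) + e_4·(1) = 0
L: e_1·(-1) + e_2·(1) + e_3·(-1) + e_4·(2) = 0
T: e_1·(-1) + e_2·(-1) + e_3·(-2) + e_4·(-2) = 0
Solving this homogeneous linear system for the smallest-integer solution (first nonzero entry positive) gives (3, 3, -2, -1).

(3, 3, -2, -1)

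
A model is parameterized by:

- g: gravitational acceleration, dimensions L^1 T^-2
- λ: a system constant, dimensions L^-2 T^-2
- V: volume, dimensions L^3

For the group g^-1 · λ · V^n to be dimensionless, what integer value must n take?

1

Balance the L exponent: (3)·n from V, plus −(1) + (-2) = -3 from the rest, must sum to zero.
3n − 3 = 0, so n = 1.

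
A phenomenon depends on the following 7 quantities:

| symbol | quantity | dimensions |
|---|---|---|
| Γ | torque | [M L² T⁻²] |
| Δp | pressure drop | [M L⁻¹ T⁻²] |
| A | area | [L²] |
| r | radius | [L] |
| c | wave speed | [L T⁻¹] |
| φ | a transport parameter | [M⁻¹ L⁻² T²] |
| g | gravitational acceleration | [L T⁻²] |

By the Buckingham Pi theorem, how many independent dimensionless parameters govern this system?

There are 7 variables and 3 base dimensions (M, L, T).
The dimension matrix has rank 3.
Independent dimensionless groups: 7 − 3 = 4.

4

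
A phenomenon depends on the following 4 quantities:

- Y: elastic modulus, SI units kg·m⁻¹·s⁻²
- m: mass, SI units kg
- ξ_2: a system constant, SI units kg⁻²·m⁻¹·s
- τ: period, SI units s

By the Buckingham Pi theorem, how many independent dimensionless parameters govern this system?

There are 4 variables and 3 base dimensions (M, L, T).
The dimension matrix has rank 3.
Independent dimensionless groups: 4 − 3 = 1.

1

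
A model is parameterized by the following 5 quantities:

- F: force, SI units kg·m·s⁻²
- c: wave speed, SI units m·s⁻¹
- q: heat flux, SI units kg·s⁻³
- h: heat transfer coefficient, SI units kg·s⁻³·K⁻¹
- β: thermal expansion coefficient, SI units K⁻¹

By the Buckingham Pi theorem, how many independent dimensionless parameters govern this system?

1

There are 5 variables and 4 base dimensions (M, L, T, Θ).
The dimension matrix has rank 4.
Independent dimensionless groups: 5 − 4 = 1.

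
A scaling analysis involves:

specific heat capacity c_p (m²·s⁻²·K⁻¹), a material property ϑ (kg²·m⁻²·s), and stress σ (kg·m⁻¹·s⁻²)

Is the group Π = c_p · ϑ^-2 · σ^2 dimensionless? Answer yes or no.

Sum the exponent of each base dimension across the product:
  M: [c_p]_M − 2·[ϑ]_M + 2·[σ]_M = (0) − 2·(2) + 2·(1) = -2
  L: [c_p]_L − 2·[ϑ]_L + 2·[σ]_L = (2) − 2·(-2) + 2·(-1) = 4
  T: [c_p]_T − 2·[ϑ]_T + 2·[σ]_T = (-2) − 2·(1) + 2·(-2) = -8
  Θ: [c_p]_Θ − 2·[ϑ]_Θ + 2·[σ]_Θ = (-1) − 2·(0) + 2·(0) = -1
Net dimensions [M⁻² L⁴ T⁻⁸ Θ⁻¹] ≠ [1] — not dimensionless.

no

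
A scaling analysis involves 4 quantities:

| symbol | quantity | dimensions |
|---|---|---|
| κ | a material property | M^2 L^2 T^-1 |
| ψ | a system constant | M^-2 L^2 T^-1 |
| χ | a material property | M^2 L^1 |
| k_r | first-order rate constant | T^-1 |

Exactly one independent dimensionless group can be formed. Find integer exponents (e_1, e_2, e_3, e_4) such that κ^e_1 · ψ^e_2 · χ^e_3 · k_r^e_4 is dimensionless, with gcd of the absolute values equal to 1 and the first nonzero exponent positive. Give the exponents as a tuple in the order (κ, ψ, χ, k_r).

(3, -1, -4, -2)

M: e_1·(2) + e_2·(-2) + e_3·(2) + e_4·(0) = 0
L: e_1·(2) + e_2·(2) + e_3·(1) + e_4·(0) = 0
T: e_1·(-1) + e_2·(-1) + e_3·(0) + e_4·(-1) = 0
Solving this homogeneous linear system for the smallest-integer solution (first nonzero entry positive) gives (3, -1, -4, -2).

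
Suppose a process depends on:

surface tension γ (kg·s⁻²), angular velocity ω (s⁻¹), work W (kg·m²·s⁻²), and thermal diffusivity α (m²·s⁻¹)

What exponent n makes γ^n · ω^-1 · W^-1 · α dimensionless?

Balance the M exponent: (1)·n from γ, plus −(0) − (1) + (0) = -1 from the rest, must sum to zero.
n − 1 = 0, so n = 1.

1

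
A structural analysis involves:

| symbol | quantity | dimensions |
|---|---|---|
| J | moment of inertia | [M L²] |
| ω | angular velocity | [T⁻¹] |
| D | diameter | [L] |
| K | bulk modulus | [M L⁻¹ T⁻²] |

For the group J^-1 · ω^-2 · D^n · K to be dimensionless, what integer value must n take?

Balance the L exponent: (1)·n from D, plus −(2) − 2·(0) + (-1) = -3 from the rest, must sum to zero.
n − 3 = 0, so n = 3.

3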